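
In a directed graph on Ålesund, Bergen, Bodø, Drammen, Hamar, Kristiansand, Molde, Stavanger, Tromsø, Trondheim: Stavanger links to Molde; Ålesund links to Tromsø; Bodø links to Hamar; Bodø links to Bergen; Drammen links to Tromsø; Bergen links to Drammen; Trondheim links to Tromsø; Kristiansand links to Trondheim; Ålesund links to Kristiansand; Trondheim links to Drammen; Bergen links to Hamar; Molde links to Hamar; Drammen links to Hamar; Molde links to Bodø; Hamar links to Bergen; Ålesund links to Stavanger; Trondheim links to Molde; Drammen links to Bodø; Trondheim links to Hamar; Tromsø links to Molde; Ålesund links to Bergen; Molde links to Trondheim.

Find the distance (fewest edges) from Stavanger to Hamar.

Distance 0: Stavanger.
Distance 1: Molde.
Distance 2: Bodø, Hamar, Trondheim — contains Hamar.

2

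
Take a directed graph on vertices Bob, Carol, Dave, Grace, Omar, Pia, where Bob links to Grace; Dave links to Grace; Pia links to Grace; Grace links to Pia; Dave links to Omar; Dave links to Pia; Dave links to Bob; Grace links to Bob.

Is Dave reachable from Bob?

Explore from Bob.
Distance 1: reach Grace.
Distance 2: reach Pia.
The search from Bob is exhausted; no directed path reaches Dave.

No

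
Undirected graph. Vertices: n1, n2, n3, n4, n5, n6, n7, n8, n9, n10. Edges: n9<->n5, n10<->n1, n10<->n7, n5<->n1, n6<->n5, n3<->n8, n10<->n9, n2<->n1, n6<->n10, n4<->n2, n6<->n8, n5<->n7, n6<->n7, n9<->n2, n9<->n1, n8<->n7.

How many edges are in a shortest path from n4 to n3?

6

Distance 0: n4.
Distance 1: n2.
Distance 2: n1, n9.
Distance 3: n5, n10.
Distance 4: n6, n7.
Distance 5: n8.
Distance 6: n3 — contains n3.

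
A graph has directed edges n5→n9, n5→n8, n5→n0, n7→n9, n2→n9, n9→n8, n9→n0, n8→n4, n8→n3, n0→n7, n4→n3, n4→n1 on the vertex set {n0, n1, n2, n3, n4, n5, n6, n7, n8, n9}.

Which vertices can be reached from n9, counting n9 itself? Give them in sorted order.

n0, n1, n3, n4, n7, n8, n9

Start at n9.
Its neighbours: n0, n8.
Then their neighbours: n3, n4, n7.
Then next layer: n1.
Nothing further is reachable.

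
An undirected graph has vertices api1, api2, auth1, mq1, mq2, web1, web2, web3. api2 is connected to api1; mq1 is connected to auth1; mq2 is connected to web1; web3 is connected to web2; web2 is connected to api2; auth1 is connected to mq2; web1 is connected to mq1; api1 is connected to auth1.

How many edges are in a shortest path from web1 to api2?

4

Distance 0: web1.
Distance 1: mq1, mq2.
Distance 2: auth1.
Distance 3: api1.
Distance 4: api2 — contains api2.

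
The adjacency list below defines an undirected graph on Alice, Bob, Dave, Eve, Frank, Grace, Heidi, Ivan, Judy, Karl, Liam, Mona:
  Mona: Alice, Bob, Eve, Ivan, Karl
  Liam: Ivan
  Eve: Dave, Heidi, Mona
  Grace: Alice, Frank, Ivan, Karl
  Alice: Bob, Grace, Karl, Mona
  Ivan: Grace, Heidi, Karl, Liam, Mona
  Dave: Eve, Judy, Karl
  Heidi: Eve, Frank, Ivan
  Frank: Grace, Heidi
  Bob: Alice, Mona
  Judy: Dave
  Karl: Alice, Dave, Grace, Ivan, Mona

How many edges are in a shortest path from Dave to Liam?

Distance 0: Dave.
Distance 1: Eve, Judy, Karl.
Distance 2: Alice, Grace, Heidi, Ivan, Mona.
Distance 3: Bob, Frank, Liam — contains Liam.

3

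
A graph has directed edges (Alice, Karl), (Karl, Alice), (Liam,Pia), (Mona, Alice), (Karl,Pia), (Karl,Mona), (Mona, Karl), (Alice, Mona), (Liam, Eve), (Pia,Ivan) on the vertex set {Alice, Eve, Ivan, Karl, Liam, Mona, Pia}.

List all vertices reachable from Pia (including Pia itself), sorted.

Ivan, Pia

Start at Pia.
Its neighbours: Ivan.
Nothing further is reachable.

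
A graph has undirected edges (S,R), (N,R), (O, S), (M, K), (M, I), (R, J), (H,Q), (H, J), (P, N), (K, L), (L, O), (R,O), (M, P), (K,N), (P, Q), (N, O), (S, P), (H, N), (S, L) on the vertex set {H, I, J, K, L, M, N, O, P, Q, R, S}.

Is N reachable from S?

Yes

Explore from S.
Distance 1: reach L, O, P, R.
Distance 2: reach J, K, M, N, Q.
Found N.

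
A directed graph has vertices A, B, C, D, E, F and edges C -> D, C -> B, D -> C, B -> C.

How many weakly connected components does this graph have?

From A: component {A}.
From B: component {B, C, D}.
From E: component {E}.
From F: component {F}.
That's 4 components.

4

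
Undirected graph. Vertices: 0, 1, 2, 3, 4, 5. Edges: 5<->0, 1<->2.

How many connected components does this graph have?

4

From 0: component {0, 5}.
From 1: component {1, 2}.
From 3: component {3}.
From 4: component {4}.
That's 4 components.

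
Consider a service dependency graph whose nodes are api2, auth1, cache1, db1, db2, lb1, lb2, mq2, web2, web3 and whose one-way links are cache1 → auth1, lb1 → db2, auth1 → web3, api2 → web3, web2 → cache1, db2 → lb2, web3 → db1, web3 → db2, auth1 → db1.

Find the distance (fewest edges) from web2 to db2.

Distance 0: web2.
Distance 1: cache1.
Distance 2: auth1.
Distance 3: db1, web3.
Distance 4: db2 — contains db2.

4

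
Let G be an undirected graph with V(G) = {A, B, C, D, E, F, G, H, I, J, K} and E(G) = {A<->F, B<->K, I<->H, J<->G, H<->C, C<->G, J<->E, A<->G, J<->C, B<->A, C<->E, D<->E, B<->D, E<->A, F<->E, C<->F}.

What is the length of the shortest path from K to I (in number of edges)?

6

Distance 0: K.
Distance 1: B.
Distance 2: A, D.
Distance 3: E, F, G.
Distance 4: C, J.
Distance 5: H.
Distance 6: I — contains I.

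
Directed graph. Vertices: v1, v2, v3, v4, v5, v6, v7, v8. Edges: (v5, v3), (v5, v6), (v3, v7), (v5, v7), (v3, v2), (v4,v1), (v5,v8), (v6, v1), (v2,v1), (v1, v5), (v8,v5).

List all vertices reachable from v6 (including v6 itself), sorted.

Start at v6.
Its neighbours: v1.
Then their neighbours: v5.
Then next layer: v3, v7, v8.
Then next layer: v2.
Nothing further is reachable.

v1, v2, v3, v5, v6, v7, v8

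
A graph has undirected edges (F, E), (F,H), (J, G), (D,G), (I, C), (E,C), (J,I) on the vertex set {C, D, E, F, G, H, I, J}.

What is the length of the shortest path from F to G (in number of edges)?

Distance 0: F.
Distance 1: E, H.
Distance 2: C.
Distance 3: I.
Distance 4: J.
Distance 5: G — contains G.

5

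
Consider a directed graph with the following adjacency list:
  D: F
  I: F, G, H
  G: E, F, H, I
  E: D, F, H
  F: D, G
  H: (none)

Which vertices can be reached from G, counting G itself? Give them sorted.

D, E, F, G, H, I

Start at G.
Its neighbours: E, F, H, I.
Then their neighbours: D.
Every vertex is now reached.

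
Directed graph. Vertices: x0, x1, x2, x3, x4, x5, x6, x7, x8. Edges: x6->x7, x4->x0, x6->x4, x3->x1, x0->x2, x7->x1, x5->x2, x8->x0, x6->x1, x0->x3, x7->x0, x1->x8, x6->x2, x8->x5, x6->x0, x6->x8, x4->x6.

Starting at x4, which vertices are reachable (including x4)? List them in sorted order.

x0, x1, x2, x3, x4, x5, x6, x7, x8

Start at x4.
Its neighbours: x0, x6.
Then their neighbours: x1, x2, x3, x7, x8.
Then next layer: x5.
Every vertex is now reached.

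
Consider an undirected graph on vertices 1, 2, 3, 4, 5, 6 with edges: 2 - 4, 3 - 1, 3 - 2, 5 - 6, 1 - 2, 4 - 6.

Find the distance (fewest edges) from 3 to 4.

2

Distance 0: 3.
Distance 1: 1, 2.
Distance 2: 4 — contains 4.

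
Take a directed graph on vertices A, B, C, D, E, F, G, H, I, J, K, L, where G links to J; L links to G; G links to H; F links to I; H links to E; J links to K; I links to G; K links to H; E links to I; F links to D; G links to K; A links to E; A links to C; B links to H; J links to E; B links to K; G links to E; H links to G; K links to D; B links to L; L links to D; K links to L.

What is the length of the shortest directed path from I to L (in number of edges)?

3

Distance 0: I.
Distance 1: G.
Distance 2: E, H, J, K.
Distance 3: D, L — contains L.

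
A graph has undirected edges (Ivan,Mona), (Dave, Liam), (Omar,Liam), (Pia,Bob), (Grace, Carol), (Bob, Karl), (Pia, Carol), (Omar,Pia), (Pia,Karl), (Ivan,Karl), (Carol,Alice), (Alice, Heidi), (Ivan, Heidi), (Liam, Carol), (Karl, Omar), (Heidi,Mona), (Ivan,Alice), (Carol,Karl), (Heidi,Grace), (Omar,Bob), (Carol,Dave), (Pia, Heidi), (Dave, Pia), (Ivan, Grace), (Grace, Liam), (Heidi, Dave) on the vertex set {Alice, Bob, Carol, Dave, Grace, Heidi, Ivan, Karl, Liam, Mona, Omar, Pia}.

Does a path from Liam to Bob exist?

Yes

Explore from Liam.
Distance 1: reach Carol, Dave, Grace, Omar.
Distance 2: reach Alice, Bob, Heidi, Ivan, Karl, Pia.
Found Bob.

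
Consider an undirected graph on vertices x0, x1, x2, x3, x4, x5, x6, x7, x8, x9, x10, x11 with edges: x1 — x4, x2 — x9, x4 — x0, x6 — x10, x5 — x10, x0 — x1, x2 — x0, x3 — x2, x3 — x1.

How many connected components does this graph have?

From x0: component {x0, x1, x2, x3, x4, x9}.
From x5: component {x5, x6, x10}.
From x7: component {x7}.
From x8: component {x8}.
From x11: component {x11}.
That's 5 components.

5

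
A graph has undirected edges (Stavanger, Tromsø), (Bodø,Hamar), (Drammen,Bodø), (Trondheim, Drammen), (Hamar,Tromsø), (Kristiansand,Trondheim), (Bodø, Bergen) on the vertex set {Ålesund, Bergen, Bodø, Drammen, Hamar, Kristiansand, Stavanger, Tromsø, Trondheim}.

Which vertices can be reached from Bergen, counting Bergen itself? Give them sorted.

Bergen, Bodø, Drammen, Hamar, Kristiansand, Stavanger, Tromsø, Trondheim

Start at Bergen.
Its neighbours: Bodø.
Then their neighbours: Drammen, Hamar.
Then next layer: Tromsø, Trondheim.
Then next layer: Kristiansand, Stavanger.
Nothing further is reachable.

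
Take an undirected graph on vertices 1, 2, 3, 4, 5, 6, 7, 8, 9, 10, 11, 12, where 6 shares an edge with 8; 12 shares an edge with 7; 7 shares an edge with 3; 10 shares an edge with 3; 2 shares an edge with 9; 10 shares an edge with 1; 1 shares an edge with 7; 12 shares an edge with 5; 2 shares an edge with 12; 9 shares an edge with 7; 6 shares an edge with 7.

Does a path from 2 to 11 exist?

Explore from 2.
Distance 1: reach 9, 12.
Distance 2: reach 5, 7.
Distance 3: reach 1, 3, 6.
Distance 4: reach 8, 10.
The search is exhausted without reaching 11; it lies in a different component.

No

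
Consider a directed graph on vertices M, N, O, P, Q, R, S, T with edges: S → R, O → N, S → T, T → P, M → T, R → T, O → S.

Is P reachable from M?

Yes

Explore from M.
Distance 1: reach T.
Distance 2: reach P.
Found P.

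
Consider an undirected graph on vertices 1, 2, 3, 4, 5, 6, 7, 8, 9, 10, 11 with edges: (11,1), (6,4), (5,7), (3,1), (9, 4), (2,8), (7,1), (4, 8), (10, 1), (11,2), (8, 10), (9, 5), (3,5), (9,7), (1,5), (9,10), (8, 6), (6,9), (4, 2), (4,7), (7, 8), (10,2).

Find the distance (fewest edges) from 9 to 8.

Distance 0: 9.
Distance 1: 4, 5, 6, 7, 10.
Distance 2: 1, 2, 3, 8 — contains 8.

2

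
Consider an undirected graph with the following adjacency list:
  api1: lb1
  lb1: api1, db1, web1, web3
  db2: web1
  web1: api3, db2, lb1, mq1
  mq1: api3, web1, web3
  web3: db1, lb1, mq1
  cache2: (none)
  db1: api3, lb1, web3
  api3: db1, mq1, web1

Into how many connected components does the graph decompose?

2

From api1: component {api1, api3, db1, db2, lb1, mq1, web1, web3}.
From cache2: component {cache2}.
That's 2 components.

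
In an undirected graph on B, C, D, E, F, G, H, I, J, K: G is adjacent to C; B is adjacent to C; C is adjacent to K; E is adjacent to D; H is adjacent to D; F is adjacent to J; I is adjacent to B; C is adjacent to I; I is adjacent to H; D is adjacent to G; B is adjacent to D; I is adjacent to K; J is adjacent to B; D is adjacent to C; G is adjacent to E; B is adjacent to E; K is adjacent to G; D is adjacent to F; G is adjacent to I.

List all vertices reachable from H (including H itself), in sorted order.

B, C, D, E, F, G, H, I, J, K

Start at H.
Its neighbours: D, I.
Then their neighbours: B, C, E, F, G, K.
Then next layer: J.
Every vertex is now reached.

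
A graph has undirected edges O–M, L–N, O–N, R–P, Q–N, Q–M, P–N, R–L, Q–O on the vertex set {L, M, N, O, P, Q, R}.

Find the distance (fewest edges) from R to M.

Distance 0: R.
Distance 1: L, P.
Distance 2: N.
Distance 3: O, Q.
Distance 4: M — contains M.

4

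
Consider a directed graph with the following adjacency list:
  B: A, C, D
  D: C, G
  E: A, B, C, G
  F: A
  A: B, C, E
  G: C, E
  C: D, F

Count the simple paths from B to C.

B→A→C
B→A→E→C
B→A→E→G→C
B→C
B→D→C
B→D→G→C
B→D→G→E→A→C
B→D→G→E→C

8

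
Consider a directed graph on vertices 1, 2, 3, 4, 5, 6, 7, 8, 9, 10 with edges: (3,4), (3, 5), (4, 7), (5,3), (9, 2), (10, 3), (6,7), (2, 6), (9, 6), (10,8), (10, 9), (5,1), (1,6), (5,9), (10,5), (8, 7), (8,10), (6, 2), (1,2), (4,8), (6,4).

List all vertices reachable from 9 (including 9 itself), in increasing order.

1, 2, 3, 4, 5, 6, 7, 8, 9, 10

Start at 9.
Its neighbours: 2, 6.
Then their neighbours: 4, 7.
Then next layer: 8.
Then next layer: 10.
Then next layer: 3, 5.
Then next layer: 1.
Every vertex is now reached.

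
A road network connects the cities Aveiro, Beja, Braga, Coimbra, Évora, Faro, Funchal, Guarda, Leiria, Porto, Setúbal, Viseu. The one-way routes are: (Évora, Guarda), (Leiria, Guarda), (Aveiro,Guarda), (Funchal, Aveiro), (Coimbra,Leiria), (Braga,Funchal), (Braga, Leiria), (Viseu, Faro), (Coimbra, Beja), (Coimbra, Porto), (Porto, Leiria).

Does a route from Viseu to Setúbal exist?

No

Explore from Viseu.
Distance 1: reach Faro.
The search from Viseu is exhausted; no directed path reaches Setúbal.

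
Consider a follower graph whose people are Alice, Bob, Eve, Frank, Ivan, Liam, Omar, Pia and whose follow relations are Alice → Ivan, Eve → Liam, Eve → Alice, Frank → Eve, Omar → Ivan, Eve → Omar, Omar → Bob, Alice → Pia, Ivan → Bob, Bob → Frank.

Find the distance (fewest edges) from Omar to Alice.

4

Distance 0: Omar.
Distance 1: Bob, Ivan.
Distance 2: Frank.
Distance 3: Eve.
Distance 4: Alice, Liam — contains Alice.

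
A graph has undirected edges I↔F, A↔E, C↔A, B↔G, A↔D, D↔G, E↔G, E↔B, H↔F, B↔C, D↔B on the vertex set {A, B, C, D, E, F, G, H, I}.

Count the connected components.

From A: component {A, B, C, D, E, G}.
From F: component {F, H, I}.
That's 2 components.

2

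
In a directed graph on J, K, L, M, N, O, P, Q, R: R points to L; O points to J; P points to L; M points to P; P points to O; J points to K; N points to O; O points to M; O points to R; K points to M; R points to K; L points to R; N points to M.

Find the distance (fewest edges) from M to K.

4

Distance 0: M.
Distance 1: P.
Distance 2: L, O.
Distance 3: J, R.
Distance 4: K — contains K.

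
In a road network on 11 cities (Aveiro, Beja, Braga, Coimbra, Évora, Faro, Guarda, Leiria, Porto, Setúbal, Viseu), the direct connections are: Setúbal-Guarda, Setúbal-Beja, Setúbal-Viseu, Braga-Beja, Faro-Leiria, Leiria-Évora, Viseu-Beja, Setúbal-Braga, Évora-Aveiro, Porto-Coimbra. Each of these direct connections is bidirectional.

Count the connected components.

3

From Aveiro: component {Aveiro, Évora, Faro, Leiria}.
From Beja: component {Beja, Braga, Guarda, Setúbal, Viseu}.
From Coimbra: component {Coimbra, Porto}.
That's 3 components.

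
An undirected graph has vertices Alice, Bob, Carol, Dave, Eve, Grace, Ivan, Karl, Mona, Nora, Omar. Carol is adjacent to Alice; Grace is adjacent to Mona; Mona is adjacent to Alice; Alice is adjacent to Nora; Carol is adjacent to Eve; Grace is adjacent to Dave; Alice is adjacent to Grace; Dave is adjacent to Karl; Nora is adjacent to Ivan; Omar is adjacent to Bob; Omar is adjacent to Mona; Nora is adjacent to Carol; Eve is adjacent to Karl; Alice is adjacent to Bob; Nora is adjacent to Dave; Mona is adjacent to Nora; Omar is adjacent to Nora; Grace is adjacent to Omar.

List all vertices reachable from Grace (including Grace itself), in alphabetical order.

Alice, Bob, Carol, Dave, Eve, Grace, Ivan, Karl, Mona, Nora, Omar

Start at Grace.
Its neighbours: Alice, Dave, Mona, Omar.
Then their neighbours: Bob, Carol, Karl, Nora.
Then next layer: Eve, Ivan.
Every vertex is now reached.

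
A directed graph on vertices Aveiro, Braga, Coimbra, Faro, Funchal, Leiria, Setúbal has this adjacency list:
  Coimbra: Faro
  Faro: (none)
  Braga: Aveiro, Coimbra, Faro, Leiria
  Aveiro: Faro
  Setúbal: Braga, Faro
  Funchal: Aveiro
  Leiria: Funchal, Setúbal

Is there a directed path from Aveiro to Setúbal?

No

Explore from Aveiro.
Distance 1: reach Faro.
The search from Aveiro is exhausted; no directed path reaches Setúbal.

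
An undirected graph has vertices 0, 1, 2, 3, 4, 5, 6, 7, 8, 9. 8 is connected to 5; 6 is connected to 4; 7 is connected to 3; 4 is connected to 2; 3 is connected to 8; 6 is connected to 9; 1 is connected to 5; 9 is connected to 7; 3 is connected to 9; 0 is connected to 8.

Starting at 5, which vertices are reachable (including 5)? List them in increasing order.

0, 1, 2, 3, 4, 5, 6, 7, 8, 9

Start at 5.
Its neighbours: 1, 8.
Then their neighbours: 0, 3.
Then next layer: 7, 9.
Then next layer: 6.
Then next layer: 4.
Then next layer: 2.
Every vertex is now reached.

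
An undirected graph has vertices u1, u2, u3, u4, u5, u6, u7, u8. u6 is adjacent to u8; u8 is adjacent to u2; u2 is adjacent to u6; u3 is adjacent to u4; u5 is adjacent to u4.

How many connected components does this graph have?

4

From u1: component {u1}.
From u2: component {u2, u6, u8}.
From u3: component {u3, u4, u5}.
From u7: component {u7}.
That's 4 components.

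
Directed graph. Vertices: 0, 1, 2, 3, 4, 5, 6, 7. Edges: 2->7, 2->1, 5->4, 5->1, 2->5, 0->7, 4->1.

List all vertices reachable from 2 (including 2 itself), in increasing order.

Start at 2.
Its neighbours: 1, 5, 7.
Then their neighbours: 4.
Nothing further is reachable.

1, 2, 4, 5, 7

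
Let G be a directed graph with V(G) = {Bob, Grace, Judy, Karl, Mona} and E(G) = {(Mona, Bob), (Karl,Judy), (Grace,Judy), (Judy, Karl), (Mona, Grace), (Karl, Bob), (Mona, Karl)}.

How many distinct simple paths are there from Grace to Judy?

1

Grace→Judy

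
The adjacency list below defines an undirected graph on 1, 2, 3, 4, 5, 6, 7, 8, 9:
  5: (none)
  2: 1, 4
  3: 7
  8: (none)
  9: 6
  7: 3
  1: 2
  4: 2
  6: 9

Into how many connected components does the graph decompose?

5

From 1: component {1, 2, 4}.
From 3: component {3, 7}.
From 5: component {5}.
From 6: component {6, 9}.
From 8: component {8}.
That's 5 components.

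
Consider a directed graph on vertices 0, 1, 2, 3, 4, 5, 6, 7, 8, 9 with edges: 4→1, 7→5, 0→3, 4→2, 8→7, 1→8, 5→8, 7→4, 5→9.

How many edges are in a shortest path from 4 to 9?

5

Distance 0: 4.
Distance 1: 1, 2.
Distance 2: 8.
Distance 3: 7.
Distance 4: 5.
Distance 5: 9 — contains 9.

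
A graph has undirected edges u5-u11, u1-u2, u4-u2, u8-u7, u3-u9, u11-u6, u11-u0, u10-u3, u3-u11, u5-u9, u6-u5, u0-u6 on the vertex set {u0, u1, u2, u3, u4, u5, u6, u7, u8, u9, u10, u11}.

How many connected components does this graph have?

3

From u0: component {u0, u3, u5, u6, u9, u10, u11}.
From u1: component {u1, u2, u4}.
From u7: component {u7, u8}.
That's 3 components.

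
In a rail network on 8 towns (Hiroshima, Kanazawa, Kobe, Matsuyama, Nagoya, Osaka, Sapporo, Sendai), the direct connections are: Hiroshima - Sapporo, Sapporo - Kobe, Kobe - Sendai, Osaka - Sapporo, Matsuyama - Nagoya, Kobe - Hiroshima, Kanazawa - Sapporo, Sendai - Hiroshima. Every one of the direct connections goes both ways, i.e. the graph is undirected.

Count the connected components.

From Hiroshima: component {Hiroshima, Kanazawa, Kobe, Osaka, Sapporo, Sendai}.
From Matsuyama: component {Matsuyama, Nagoya}.
That's 2 components.

2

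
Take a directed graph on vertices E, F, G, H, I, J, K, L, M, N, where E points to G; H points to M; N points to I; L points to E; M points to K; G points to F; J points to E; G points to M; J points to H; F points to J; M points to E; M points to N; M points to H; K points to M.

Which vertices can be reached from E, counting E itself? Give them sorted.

Start at E.
Its neighbours: G.
Then their neighbours: F, M.
Then next layer: H, J, K, N.
Then next layer: I.
Nothing further is reachable.

E, F, G, H, I, J, K, M, N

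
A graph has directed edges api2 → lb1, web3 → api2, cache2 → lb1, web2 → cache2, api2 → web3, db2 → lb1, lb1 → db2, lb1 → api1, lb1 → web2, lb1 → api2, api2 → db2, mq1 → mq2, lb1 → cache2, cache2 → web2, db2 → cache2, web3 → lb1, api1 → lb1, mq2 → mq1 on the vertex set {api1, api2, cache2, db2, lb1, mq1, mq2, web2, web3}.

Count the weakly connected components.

From api1: component {api1, api2, cache2, db2, lb1, web2, web3}.
From mq1: component {mq1, mq2}.
That's 2 components.

2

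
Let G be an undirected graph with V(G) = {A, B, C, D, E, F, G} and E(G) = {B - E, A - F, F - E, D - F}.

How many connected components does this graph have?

3

From A: component {A, B, D, E, F}.
From C: component {C}.
From G: component {G}.
That's 3 components.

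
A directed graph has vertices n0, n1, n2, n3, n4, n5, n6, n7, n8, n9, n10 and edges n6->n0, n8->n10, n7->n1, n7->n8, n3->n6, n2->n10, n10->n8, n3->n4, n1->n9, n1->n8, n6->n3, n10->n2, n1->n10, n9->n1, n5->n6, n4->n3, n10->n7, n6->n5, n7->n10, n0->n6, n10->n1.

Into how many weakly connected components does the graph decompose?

From n0: component {n0, n3, n4, n5, n6}.
From n1: component {n1, n2, n7, n8, n9, n10}.
That's 2 components.

2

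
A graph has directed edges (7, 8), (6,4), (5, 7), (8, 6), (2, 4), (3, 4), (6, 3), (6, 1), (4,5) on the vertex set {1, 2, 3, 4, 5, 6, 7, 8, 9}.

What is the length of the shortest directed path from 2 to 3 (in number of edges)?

Distance 0: 2.
Distance 1: 4.
Distance 2: 5.
Distance 3: 7.
Distance 4: 8.
Distance 5: 6.
Distance 6: 1, 3 — contains 3.

6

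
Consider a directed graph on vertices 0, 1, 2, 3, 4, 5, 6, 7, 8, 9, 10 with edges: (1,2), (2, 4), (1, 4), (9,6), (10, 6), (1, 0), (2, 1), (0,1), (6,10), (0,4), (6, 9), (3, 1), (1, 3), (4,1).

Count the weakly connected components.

5

From 0: component {0, 1, 2, 3, 4}.
From 5: component {5}.
From 6: component {6, 9, 10}.
From 7: component {7}.
From 8: component {8}.
That's 5 components.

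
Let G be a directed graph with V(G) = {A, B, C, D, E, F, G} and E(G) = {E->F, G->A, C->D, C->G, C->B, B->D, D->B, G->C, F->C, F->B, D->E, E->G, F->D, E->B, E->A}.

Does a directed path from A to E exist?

A has no outgoing edges, so nothing is reachable from it.

No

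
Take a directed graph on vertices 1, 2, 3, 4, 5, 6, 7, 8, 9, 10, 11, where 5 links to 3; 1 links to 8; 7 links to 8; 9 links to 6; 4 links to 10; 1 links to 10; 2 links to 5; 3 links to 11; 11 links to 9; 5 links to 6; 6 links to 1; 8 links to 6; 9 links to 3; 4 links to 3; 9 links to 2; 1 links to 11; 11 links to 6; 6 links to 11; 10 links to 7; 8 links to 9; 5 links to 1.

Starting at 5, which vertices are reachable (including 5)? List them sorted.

1, 2, 3, 5, 6, 7, 8, 9, 10, 11

Start at 5.
Its neighbours: 1, 3, 6.
Then their neighbours: 8, 10, 11.
Then next layer: 7, 9.
Then next layer: 2.
Nothing further is reachable.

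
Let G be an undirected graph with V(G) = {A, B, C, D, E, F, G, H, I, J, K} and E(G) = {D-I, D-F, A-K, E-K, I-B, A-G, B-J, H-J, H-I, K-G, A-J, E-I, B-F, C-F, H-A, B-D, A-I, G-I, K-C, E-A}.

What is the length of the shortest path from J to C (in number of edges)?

Distance 0: J.
Distance 1: A, B, H.
Distance 2: D, E, F, G, I, K.
Distance 3: C — contains C.

3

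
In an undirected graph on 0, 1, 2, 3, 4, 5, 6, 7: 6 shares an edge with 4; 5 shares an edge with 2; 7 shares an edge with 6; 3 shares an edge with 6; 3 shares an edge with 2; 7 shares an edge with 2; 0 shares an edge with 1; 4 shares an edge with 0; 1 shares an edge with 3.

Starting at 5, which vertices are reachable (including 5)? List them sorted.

0, 1, 2, 3, 4, 5, 6, 7

Start at 5.
Its neighbours: 2.
Then their neighbours: 3, 7.
Then next layer: 1, 6.
Then next layer: 0, 4.
Every vertex is now reached.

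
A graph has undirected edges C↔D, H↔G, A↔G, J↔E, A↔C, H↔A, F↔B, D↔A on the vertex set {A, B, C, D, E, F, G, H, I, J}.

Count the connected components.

From A: component {A, C, D, G, H}.
From B: component {B, F}.
From E: component {E, J}.
From I: component {I}.
That's 4 components.

4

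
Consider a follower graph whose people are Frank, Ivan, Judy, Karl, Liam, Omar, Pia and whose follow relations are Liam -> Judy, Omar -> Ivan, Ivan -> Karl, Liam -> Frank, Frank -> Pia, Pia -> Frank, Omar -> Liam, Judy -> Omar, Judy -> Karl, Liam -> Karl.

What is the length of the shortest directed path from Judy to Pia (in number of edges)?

4

Distance 0: Judy.
Distance 1: Karl, Omar.
Distance 2: Ivan, Liam.
Distance 3: Frank.
Distance 4: Pia — contains Pia.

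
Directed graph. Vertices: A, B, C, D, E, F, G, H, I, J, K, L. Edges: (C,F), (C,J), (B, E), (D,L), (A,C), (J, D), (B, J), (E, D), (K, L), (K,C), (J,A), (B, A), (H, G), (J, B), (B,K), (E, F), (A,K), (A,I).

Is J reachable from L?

No

L has no outgoing edges, so nothing is reachable from it.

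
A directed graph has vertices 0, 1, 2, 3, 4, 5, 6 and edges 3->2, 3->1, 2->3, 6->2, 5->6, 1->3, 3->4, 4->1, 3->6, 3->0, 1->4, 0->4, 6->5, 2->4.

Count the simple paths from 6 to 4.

6→2→3→0→4
6→2→3→1→4
6→2→3→4
6→2→4

4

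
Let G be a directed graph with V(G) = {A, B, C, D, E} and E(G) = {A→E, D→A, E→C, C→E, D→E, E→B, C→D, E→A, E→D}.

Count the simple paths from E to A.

E→A
E→C→D→A
E→D→A

3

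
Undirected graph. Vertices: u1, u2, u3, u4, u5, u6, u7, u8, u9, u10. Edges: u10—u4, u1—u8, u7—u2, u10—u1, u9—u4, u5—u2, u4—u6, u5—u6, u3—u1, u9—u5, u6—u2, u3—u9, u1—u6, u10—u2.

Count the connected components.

1

From u1: component {u1, u2, u3, u4, u5, u6, u7, u8, u9, u10}.
That's 1 component.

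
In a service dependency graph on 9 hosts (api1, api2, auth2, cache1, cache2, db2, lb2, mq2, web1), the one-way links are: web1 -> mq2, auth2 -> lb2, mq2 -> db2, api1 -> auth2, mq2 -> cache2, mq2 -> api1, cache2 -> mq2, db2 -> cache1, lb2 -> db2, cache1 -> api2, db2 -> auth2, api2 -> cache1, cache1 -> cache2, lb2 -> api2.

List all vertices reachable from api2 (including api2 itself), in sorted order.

Start at api2.
Its neighbours: cache1.
Then their neighbours: cache2.
Then next layer: mq2.
Then next layer: api1, db2.
Then next layer: auth2.
Then next layer: lb2.
Nothing further is reachable.

api1, api2, auth2, cache1, cache2, db2, lb2, mq2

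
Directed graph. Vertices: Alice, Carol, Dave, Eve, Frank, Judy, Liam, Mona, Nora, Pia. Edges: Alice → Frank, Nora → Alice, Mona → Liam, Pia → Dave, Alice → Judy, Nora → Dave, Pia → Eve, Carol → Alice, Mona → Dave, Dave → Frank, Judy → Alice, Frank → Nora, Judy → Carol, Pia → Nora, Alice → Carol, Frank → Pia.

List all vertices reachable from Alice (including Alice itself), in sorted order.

Alice, Carol, Dave, Eve, Frank, Judy, Nora, Pia

Start at Alice.
Its neighbours: Carol, Frank, Judy.
Then their neighbours: Nora, Pia.
Then next layer: Dave, Eve.
Nothing further is reachable.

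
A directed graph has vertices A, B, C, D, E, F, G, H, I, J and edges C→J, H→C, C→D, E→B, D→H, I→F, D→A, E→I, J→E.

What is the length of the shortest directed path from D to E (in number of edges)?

4

Distance 0: D.
Distance 1: A, H.
Distance 2: C.
Distance 3: J.
Distance 4: E — contains E.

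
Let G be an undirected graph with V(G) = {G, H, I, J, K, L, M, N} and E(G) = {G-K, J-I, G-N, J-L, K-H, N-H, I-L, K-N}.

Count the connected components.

From G: component {G, H, K, N}.
From I: component {I, J, L}.
From M: component {M}.
That's 3 components.

3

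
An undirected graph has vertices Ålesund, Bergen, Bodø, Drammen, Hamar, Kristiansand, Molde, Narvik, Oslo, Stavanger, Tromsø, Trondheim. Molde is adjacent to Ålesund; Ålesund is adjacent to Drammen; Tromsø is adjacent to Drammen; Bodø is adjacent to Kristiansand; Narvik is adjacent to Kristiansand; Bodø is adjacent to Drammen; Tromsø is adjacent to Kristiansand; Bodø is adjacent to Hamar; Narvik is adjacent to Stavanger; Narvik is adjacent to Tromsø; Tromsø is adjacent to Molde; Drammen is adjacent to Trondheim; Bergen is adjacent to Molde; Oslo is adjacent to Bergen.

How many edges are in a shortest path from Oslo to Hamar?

Distance 0: Oslo.
Distance 1: Bergen.
Distance 2: Molde.
Distance 3: Ålesund, Tromsø.
Distance 4: Drammen, Kristiansand, Narvik.
Distance 5: Bodø, Stavanger, Trondheim.
Distance 6: Hamar — contains Hamar.

6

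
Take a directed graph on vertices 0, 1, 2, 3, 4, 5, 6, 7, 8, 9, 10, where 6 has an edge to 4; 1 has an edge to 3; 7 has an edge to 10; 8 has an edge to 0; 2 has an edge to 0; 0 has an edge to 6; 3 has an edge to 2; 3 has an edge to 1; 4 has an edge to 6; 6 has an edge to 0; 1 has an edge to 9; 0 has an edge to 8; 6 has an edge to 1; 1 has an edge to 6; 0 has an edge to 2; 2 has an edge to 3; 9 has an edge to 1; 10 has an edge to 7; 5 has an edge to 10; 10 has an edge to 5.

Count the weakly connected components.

From 0: component {0, 1, 2, 3, 4, 6, 8, 9}.
From 5: component {5, 7, 10}.
That's 2 components.

2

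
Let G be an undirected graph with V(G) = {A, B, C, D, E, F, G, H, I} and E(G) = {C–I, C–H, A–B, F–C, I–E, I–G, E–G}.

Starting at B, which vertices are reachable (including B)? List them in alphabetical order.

A, B

Start at B.
Its neighbours: A.
Nothing further is reachable.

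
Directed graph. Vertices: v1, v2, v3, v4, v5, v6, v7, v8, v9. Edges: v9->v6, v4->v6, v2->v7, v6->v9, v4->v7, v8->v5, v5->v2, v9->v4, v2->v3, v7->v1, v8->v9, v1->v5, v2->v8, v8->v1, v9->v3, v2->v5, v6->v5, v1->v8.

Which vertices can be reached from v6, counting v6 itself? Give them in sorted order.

Start at v6.
Its neighbours: v5, v9.
Then their neighbours: v2, v3, v4.
Then next layer: v7, v8.
Then next layer: v1.
Every vertex is now reached.

v1, v2, v3, v4, v5, v6, v7, v8, v9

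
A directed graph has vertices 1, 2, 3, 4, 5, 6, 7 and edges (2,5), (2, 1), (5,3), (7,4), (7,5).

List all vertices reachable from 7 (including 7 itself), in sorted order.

Start at 7.
Its neighbours: 4, 5.
Then their neighbours: 3.
Nothing further is reachable.

3, 4, 5, 7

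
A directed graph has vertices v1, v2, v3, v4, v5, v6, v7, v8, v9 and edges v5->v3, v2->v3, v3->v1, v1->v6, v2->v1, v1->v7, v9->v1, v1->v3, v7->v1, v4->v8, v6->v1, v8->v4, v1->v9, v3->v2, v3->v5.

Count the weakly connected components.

From v1: component {v1, v2, v3, v5, v6, v7, v9}.
From v4: component {v4, v8}.
That's 2 components.

2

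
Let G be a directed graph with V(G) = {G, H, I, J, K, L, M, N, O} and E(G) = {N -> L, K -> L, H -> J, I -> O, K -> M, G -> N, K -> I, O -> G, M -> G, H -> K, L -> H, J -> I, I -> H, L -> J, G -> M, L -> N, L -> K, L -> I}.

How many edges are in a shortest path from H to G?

3

Distance 0: H.
Distance 1: J, K.
Distance 2: I, L, M.
Distance 3: G, N, O — contains G.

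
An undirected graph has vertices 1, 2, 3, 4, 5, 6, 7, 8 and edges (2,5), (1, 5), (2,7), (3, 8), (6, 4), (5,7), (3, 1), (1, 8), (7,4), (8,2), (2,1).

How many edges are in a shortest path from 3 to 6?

5

Distance 0: 3.
Distance 1: 1, 8.
Distance 2: 2, 5.
Distance 3: 7.
Distance 4: 4.
Distance 5: 6 — contains 6.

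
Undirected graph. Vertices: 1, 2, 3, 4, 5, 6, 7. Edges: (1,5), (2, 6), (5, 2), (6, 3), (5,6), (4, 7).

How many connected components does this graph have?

2

From 1: component {1, 2, 3, 5, 6}.
From 4: component {4, 7}.
That's 2 components.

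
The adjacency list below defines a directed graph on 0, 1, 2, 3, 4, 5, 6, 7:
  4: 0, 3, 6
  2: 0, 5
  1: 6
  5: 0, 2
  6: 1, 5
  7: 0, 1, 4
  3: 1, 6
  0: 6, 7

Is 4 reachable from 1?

Yes

Explore from 1.
Distance 1: reach 6.
Distance 2: reach 5.
Distance 3: reach 0, 2.
Distance 4: reach 7.
Distance 5: reach 4.
Found 4.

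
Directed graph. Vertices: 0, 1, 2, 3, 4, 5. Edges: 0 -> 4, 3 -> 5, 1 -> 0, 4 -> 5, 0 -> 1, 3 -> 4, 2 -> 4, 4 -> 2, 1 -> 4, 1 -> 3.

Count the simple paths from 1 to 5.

4

1→0→4→5
1→3→4→5
1→3→5
1→4→5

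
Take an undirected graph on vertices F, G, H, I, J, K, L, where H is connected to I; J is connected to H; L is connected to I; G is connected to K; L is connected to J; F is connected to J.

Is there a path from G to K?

Explore from G.
Distance 1: reach K.
Found K.

Yes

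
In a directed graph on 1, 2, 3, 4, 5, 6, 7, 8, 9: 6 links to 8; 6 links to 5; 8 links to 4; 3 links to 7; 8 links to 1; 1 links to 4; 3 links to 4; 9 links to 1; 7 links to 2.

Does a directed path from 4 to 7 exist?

No

4 has no outgoing edges, so nothing is reachable from it.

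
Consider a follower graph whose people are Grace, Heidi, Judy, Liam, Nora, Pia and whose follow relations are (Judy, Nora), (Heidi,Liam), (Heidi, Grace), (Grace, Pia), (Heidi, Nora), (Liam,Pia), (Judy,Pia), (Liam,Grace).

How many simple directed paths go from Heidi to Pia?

Heidi→Grace→Pia
Heidi→Liam→Grace→Pia
Heidi→Liam→Pia

3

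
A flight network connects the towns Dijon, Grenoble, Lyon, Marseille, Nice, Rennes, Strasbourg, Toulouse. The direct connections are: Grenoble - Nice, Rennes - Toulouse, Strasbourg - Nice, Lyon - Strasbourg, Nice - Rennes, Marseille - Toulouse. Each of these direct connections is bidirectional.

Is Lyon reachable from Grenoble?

Explore from Grenoble.
Distance 1: reach Nice.
Distance 2: reach Rennes, Strasbourg.
Distance 3: reach Lyon, Toulouse.
Found Lyon.

Yes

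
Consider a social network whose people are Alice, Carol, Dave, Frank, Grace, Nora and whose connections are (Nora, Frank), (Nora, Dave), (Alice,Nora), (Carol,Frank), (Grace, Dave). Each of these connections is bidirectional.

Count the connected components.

From Alice: component {Alice, Carol, Dave, Frank, Grace, Nora}.
That's 1 component.

1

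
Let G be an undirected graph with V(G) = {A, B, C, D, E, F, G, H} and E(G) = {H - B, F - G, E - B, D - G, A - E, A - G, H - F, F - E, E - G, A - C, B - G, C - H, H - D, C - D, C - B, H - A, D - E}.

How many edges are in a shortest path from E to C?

Distance 0: E.
Distance 1: A, B, D, F, G.
Distance 2: C, H — contains C.

2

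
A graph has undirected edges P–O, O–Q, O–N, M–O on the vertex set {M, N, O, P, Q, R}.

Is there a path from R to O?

R has no edges, so nothing is reachable from it.

No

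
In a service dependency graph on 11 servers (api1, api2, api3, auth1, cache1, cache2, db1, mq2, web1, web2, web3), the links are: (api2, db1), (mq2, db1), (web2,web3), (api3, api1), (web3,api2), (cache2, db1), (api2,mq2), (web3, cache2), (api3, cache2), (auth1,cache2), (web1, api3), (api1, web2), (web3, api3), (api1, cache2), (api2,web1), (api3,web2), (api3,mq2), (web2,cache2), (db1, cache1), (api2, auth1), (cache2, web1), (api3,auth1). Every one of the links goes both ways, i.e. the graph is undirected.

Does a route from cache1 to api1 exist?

Yes

Explore from cache1.
Distance 1: reach db1.
Distance 2: reach api2, cache2, mq2.
Distance 3: reach api1, api3, auth1, web1, web2, web3.
Found api1.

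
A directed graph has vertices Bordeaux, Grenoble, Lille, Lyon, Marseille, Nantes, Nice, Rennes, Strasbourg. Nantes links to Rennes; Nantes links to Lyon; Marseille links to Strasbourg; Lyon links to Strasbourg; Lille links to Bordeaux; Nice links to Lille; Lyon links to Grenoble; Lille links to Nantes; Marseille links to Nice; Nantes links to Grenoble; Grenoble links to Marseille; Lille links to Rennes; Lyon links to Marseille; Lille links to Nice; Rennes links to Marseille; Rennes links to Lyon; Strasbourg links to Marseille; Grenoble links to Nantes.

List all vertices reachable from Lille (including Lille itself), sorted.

Bordeaux, Grenoble, Lille, Lyon, Marseille, Nantes, Nice, Rennes, Strasbourg

Start at Lille.
Its neighbours: Bordeaux, Nantes, Nice, Rennes.
Then their neighbours: Grenoble, Lyon, Marseille.
Then next layer: Strasbourg.
Every vertex is now reached.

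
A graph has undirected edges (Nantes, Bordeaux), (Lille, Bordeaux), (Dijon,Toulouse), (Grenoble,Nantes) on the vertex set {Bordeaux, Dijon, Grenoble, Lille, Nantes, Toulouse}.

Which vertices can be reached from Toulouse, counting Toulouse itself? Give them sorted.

Dijon, Toulouse

Start at Toulouse.
Its neighbours: Dijon.
Nothing further is reachable.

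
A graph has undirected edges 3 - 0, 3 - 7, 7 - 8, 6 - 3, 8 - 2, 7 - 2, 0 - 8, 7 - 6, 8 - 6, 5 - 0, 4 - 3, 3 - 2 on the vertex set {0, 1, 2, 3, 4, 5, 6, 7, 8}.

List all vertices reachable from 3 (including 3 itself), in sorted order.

0, 2, 3, 4, 5, 6, 7, 8

Start at 3.
Its neighbours: 0, 2, 4, 6, 7.
Then their neighbours: 5, 8.
Nothing further is reachable.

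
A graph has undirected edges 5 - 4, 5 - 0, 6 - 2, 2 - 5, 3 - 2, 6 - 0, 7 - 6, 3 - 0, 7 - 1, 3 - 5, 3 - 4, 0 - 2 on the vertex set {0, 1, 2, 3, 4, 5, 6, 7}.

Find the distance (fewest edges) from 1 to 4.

Distance 0: 1.
Distance 1: 7.
Distance 2: 6.
Distance 3: 0, 2.
Distance 4: 3, 5.
Distance 5: 4 — contains 4.

5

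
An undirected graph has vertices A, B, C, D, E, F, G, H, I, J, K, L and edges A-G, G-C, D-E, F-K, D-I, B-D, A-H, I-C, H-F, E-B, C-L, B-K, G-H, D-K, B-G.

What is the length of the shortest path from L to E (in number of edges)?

4

Distance 0: L.
Distance 1: C.
Distance 2: G, I.
Distance 3: A, B, D, H.
Distance 4: E, F, K — contains E.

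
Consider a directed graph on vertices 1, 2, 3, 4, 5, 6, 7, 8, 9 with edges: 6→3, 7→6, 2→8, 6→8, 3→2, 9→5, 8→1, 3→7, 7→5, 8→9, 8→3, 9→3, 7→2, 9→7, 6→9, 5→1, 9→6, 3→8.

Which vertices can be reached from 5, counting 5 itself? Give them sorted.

Start at 5.
Its neighbours: 1.
Nothing further is reachable.

1, 5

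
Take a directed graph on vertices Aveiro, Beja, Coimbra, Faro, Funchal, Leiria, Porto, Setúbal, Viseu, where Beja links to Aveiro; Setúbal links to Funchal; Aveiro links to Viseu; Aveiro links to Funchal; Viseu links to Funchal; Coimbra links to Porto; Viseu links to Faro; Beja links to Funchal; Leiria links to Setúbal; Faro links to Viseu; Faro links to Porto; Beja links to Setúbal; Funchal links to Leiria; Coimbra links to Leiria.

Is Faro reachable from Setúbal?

Explore from Setúbal.
Distance 1: reach Funchal.
Distance 2: reach Leiria.
The search from Setúbal is exhausted; no directed path reaches Faro.

No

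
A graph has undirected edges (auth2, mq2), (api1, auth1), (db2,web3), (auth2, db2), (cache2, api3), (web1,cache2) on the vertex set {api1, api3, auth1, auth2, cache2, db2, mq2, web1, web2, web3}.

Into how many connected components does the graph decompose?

4

From api1: component {api1, auth1}.
From api3: component {api3, cache2, web1}.
From auth2: component {auth2, db2, mq2, web3}.
From web2: component {web2}.
That's 4 components.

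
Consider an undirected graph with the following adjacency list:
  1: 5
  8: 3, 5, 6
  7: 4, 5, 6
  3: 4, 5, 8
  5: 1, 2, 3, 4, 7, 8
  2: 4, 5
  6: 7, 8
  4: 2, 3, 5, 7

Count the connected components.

From 1: component {1, 2, 3, 4, 5, 6, 7, 8}.
That's 1 component.

1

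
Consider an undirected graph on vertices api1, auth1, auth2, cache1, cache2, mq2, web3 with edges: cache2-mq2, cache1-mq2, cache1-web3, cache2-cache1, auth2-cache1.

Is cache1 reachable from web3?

Yes

Explore from web3.
Distance 1: reach cache1.
Found cache1.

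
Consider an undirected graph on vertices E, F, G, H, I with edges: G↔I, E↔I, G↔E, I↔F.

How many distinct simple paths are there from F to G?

F–I–E–G
F–I–G

2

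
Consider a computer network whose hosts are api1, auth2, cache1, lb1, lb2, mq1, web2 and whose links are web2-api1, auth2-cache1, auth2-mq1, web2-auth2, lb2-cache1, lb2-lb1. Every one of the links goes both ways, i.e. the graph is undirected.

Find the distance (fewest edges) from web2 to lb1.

4

Distance 0: web2.
Distance 1: api1, auth2.
Distance 2: cache1, mq1.
Distance 3: lb2.
Distance 4: lb1 — contains lb1.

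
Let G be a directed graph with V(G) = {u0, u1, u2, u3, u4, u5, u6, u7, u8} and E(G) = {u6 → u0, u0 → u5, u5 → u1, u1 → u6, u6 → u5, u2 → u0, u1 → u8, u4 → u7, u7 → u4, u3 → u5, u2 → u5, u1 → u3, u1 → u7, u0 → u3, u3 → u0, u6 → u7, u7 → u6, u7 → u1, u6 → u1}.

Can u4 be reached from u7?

Yes

Explore from u7.
Distance 1: reach u1, u4, u6.
Found u4.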